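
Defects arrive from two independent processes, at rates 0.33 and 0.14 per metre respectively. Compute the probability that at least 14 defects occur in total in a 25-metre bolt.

0.2924

Independent Poisson processes superpose: combined rate λ = 0.33 + 0.14 = 0.47 per metre.
Over the interval, μ = 0.47 × 25 = 11.75 (a 25-metre bolt = 25 metres).
P(N ≥ 14) = 1 − P(N ≤ 13) ≈ 0.2924.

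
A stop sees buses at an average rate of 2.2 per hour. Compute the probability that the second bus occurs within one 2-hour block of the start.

Over the interval, μ = 2.2 × 2 = 4.4 (a 2-hour block = 2 hours).
The second arrival falls in the interval iff at least 2 events occur there: P(S_2 ≤ t) = P(N ≥ 2) = 1 − P(N ≤ 1) ≈ 0.9337.

0.9337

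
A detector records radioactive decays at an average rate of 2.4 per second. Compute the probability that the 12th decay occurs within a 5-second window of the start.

0.5384

Over the interval, μ = 2.4 × 5 = 12 (a 5-second window = 5 seconds).
The 12th arrival falls in the interval iff at least 12 events occur there: P(S_12 ≤ t) = P(N ≥ 12) = 1 − P(N ≤ 11) ≈ 0.5384.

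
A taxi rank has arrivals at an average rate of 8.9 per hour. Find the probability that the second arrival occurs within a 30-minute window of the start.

Over the interval, μ = 8.9 × 0.5 = 4.45 (a 30-minute window = 0.5 hours).
The second arrival falls in the interval iff at least 2 events occur there: P(S_2 ≤ t) = P(N ≥ 2) = 1 − P(N ≤ 1) ≈ 0.9364.

0.9364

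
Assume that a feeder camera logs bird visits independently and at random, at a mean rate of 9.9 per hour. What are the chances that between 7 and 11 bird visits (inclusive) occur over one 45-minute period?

0.5366

Over the interval, μ = 9.9 × 0.75 = 7.425 (a 45-minute period = 0.75 hours).
P(7 ≤ N ≤ 11) = Σ_{j=7}^{11} e^(−7.425) · 7.425^j/j! ≈ 0.5366.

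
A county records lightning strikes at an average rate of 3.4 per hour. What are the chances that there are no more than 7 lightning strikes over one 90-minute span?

Over the interval, μ = 3.4 × 1.5 = 5.1 (a 90-minute span = 1.5 hours).
P(N ≤ 7) = Σ_{j=0}^{7} e^(−μ) μ^j/j! ≈ 0.8560.

0.8560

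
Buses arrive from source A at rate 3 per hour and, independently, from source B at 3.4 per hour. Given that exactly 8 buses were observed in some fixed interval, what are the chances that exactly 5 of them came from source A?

0.1900

Given the total, each event is independently from source A with probability p = λ_A/(λ_A+λ_B) = 3/6.4 ≈ 0.4688.
So K ~ Binomial(8, 3/6.4): P(K = 5) = C(8,5) · (3/6.4)^5 · (3.4/6.4)^3 ≈ 0.1900.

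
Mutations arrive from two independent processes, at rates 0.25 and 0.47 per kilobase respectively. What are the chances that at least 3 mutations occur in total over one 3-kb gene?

0.3665

Independent Poisson processes superpose: combined rate λ = 0.25 + 0.47 = 0.72 per kilobase.
Over the interval, μ = 0.72 × 3 = 2.16 (a 3-kb gene = 3 kilobases).
P(N ≥ 3) = 1 − P(N ≤ 2) ≈ 0.3665.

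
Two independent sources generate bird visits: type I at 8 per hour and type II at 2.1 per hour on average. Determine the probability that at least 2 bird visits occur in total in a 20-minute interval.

0.8493

Independent Poisson processes superpose: combined rate λ = 8 + 2.1 = 10.1 per hour.
Over the interval, μ = 10.1 × 1/3 ≈ 3.36667 (a 20-minute interval = 1/3 hours).
P(N ≥ 2) = 1 − P(N ≤ 1) ≈ 0.8493.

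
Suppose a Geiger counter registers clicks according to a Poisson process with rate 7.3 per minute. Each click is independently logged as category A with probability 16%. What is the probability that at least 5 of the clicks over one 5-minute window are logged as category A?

0.6930

Thinning: the clicks that are logged as category A themselves form a Poisson process with rate 0.16 × 7.3 = 1.168 per minute.
Over the interval, μ = 1.168 × 5 = 5.84 (a 5-minute window = 5 minutes).
P(N ≥ 5) = 1 − P(N ≤ 4) ≈ 0.6930.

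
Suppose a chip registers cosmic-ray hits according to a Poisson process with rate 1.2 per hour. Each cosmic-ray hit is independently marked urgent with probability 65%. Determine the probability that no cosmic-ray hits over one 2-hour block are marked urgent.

Thinning: the cosmic-ray hits that are marked urgent themselves form a Poisson process with rate 0.65 × 1.2 = 0.78 per hour.
Over the interval, μ = 0.78 × 2 = 1.56 (a 2-hour block = 2 hours).
P(N = 0) = e^(−1.56) · 1.56^0/0! ≈ 0.2101.

0.2101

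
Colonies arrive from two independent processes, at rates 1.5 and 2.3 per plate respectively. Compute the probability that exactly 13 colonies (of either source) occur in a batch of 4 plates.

Independent Poisson processes superpose: combined rate λ = 1.5 + 2.3 = 3.8 per plate.
Over the interval, μ = 3.8 × 4 = 15.2 (a batch of 4 plates = 4 plates).
P(N = 13) = e^(−15.2) · 15.2^13/13! ≈ 0.0930.

0.0930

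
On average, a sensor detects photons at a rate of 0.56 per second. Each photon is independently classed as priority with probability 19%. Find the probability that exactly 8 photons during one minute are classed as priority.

0.1155

Thinning: the photons that are classed as priority themselves form a Poisson process with rate 0.19 × 0.56 = 0.1064 per second.
Over the interval, μ = 0.1064 × 60 = 6.384 (a minute = 60 seconds).
P(N = 8) = e^(−6.384) · 6.384^8/8! ≈ 0.1155.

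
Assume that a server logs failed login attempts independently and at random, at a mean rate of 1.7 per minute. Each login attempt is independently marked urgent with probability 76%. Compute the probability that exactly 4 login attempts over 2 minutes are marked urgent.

0.1402

Thinning: the login attempts that are marked urgent themselves form a Poisson process with rate 0.76 × 1.7 = 1.292 per minute.
Over the interval, μ = 1.292 × 2 = 2.584 (2 minutes).
P(N = 4) = e^(−2.584) · 2.584^4/4! ≈ 0.1402.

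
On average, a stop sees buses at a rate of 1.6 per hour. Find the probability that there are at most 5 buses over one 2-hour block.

Over the interval, μ = 1.6 × 2 = 3.2 (a 2-hour block = 2 hours).
P(N ≤ 5) = Σ_{j=0}^{5} e^(−μ) μ^j/j! ≈ 0.8946.

0.8946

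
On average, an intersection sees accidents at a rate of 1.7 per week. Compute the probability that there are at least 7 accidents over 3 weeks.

0.2526

Over the interval, μ = 1.7 × 3 = 5.1 (3 weeks).
P(N ≥ 7) = 1 − P(N ≤ 6) = 1 − Σ_{j=0}^{6} e^(−μ) μ^j/j! ≈ 0.2526.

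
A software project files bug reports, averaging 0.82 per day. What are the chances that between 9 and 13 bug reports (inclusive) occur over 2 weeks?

0.5429

Over the interval, μ = 0.82 × 14 = 11.48 (2 weeks = 14 days).
P(9 ≤ N ≤ 13) = Σ_{j=9}^{13} e^(−11.48) · 11.48^j/j! ≈ 0.5429.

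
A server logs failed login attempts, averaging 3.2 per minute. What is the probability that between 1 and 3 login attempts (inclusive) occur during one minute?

0.5618

With mean μ = 3.2 per minute,
P(1 ≤ N ≤ 3) = Σ_{j=1}^{3} e^(−3.2) · 3.2^j/j! ≈ 0.5618.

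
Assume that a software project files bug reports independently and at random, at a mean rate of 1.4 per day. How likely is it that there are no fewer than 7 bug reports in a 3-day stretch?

Over the interval, μ = 1.4 × 3 = 4.2 (a 3-day stretch = 3 days).
P(N ≥ 7) = 1 − P(N ≤ 6) = 1 − Σ_{j=0}^{6} e^(−μ) μ^j/j! ≈ 0.1325.

0.1325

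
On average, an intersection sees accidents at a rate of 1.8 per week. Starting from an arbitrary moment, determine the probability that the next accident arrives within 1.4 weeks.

0.9195

Inter-arrival times are exponential with rate λ = 1.8 per week.
P(T ≤ 1.4) = 1 − e^(−λt) = 1 − e^(−1.8 × 1.4) = 1 − e^(−2.52) ≈ 0.9195.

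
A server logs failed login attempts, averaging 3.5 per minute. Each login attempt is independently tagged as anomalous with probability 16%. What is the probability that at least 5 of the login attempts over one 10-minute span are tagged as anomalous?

Thinning: the login attempts that are tagged as anomalous themselves form a Poisson process with rate 0.16 × 3.5 = 0.56 per minute.
Over the interval, μ = 0.56 × 10 = 5.6 (a 10-minute span = 10 minutes).
P(N ≥ 5) = 1 − P(N ≤ 4) ≈ 0.6578.

0.6578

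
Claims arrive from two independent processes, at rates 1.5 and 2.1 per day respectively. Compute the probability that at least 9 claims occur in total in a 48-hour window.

Independent Poisson processes superpose: combined rate λ = 1.5 + 2.1 = 3.6 per day.
Over the interval, μ = 3.6 × 2 = 7.2 (a 48-hour window = 2 days).
P(N ≥ 9) = 1 − P(N ≤ 8) ≈ 0.2973.

0.2973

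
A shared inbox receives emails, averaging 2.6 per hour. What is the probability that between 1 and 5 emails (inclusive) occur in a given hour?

With mean μ = 2.6 per hour,
P(1 ≤ N ≤ 5) = Σ_{j=1}^{5} e^(−2.6) · 2.6^j/j! ≈ 0.8767.

0.8767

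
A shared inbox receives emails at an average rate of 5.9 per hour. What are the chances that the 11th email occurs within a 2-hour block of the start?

0.6315

Over the interval, μ = 5.9 × 2 = 11.8 (a 2-hour block = 2 hours).
The 11th arrival falls in the interval iff at least 11 events occur there: P(S_11 ≤ t) = P(N ≥ 11) = 1 − P(N ≤ 10) ≈ 0.6315.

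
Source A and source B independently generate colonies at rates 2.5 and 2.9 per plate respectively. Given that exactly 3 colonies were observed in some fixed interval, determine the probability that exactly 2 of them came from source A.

Given the total, each event is independently from source A with probability p = λ_A/(λ_A+λ_B) = 2.5/5.4 ≈ 0.4630.
So K ~ Binomial(3, 2.5/5.4): P(K = 2) = C(3,2) · (2.5/5.4)^2 · (2.9/5.4)^1 ≈ 0.3453.

0.3453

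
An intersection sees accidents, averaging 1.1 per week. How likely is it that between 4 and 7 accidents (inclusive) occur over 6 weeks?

0.5529

Over the interval, μ = 1.1 × 6 = 6.6 (6 weeks).
P(4 ≤ N ≤ 7) = Σ_{j=4}^{7} e^(−6.6) · 6.6^j/j! ≈ 0.5529.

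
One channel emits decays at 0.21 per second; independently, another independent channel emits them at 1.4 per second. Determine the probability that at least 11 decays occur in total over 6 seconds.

Independent Poisson processes superpose: combined rate λ = 0.21 + 1.4 = 1.61 per second.
Over the interval, μ = 1.61 × 6 = 9.66 (6 seconds).
P(N ≥ 11) = 1 − P(N ≤ 10) ≈ 0.3745.

0.3745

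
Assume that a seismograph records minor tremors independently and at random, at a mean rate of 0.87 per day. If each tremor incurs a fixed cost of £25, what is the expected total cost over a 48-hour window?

£43.5

E[N] = 0.87 × 2 = 1.74 (a 48-hour window = 2 days); E[cost] = 1.74 × £25 = £43.5.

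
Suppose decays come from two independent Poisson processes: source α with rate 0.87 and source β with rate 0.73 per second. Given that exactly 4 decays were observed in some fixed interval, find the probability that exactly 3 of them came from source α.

0.2934

Given the total, each event is independently from source α with probability p = λ_α/(λ_α+λ_β) = 0.87/1.6 ≈ 0.5437.
So K ~ Binomial(4, 0.87/1.6): P(K = 3) = C(4,3) · (0.87/1.6)^3 · (0.73/1.6)^1 ≈ 0.2934.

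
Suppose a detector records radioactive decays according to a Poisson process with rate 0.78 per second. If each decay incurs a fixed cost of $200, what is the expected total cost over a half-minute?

E[N] = 0.78 × 30 = 23.4 (a half-minute = 30 seconds); E[cost] = 23.4 × $200 = $4680.

$4680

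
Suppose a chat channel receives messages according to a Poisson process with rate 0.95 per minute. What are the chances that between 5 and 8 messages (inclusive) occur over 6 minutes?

0.5494

Over the interval, μ = 0.95 × 6 = 5.7 (6 minutes).
P(5 ≤ N ≤ 8) = Σ_{j=5}^{8} e^(−5.7) · 5.7^j/j! ≈ 0.5494.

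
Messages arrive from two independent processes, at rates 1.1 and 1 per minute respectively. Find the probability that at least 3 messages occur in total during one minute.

0.3504

Independent Poisson processes superpose: combined rate λ = 1.1 + 1 = 2.1 per minute.
So μ = 2.1.
P(N ≥ 3) = 1 − P(N ≤ 2) ≈ 0.3504.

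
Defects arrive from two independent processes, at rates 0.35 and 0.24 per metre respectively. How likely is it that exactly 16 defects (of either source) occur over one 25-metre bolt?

Independent Poisson processes superpose: combined rate λ = 0.35 + 0.24 = 0.59 per metre.
Over the interval, μ = 0.59 × 25 = 14.75 (a 25-metre bolt = 25 metres).
P(N = 16) = e^(−14.75) · 14.75^16/16! ≈ 0.0942.

0.0942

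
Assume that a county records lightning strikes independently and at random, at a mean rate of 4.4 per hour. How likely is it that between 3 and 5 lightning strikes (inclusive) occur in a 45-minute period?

0.5235

Over the interval, μ = 4.4 × 0.75 = 3.3 (a 45-minute period = 0.75 hours).
P(3 ≤ N ≤ 5) = Σ_{j=3}^{5} e^(−3.3) · 3.3^j/j! ≈ 0.5235.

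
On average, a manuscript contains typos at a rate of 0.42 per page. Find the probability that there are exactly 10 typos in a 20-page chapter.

0.1084

Over the interval, μ = 0.42 × 20 = 8.4 (a 20-page chapter = 20 pages).
P(N = 10) = e^(−μ) μ^10/10! = e^(−8.4) · 8.4^10/3628800 ≈ 0.1084.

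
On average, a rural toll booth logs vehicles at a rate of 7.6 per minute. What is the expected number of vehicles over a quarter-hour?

E[N] = λt = 7.6 × 15 = 114 (a quarter-hour = 15 minutes).

114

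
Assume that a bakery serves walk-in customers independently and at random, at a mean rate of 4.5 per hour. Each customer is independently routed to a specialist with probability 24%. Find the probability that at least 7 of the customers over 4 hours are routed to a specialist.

0.1466

Thinning: the customers that are routed to a specialist themselves form a Poisson process with rate 0.24 × 4.5 = 1.08 per hour.
Over the interval, μ = 1.08 × 4 = 4.32 (4 hours).
P(N ≥ 7) = 1 − P(N ≤ 6) ≈ 0.1466.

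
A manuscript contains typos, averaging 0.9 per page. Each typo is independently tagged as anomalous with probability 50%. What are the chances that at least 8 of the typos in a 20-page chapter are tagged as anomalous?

Thinning: the typos that are tagged as anomalous themselves form a Poisson process with rate 0.5 × 0.9 = 0.45 per page.
Over the interval, μ = 0.45 × 20 = 9 (a 20-page chapter = 20 pages).
P(N ≥ 8) = 1 − P(N ≤ 7) ≈ 0.6761.

0.6761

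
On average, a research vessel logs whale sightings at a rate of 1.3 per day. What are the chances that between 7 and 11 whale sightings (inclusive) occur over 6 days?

0.5636

Over the interval, μ = 1.3 × 6 = 7.8 (6 days).
P(7 ≤ N ≤ 11) = Σ_{j=7}^{11} e^(−7.8) · 7.8^j/j! ≈ 0.5636.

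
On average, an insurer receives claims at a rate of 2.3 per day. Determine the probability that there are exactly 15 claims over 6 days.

Over the interval, μ = 2.3 × 6 = 13.8 (6 days).
P(N = 15) = e^(−μ) μ^15/15! = e^(−13.8) · 13.8^15/1307674368000 ≈ 0.0974.

0.0974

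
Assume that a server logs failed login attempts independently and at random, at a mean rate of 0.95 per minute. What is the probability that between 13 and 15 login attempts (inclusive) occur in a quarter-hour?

Over the interval, μ = 0.95 × 15 = 14.25 (a quarter-hour = 15 minutes).
P(13 ≤ N ≤ 15) = Σ_{j=13}^{15} e^(−14.25) · 14.25^j/j! ≈ 0.3101.

0.3101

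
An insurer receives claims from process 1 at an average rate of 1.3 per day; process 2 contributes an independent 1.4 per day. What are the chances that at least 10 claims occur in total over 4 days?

0.6374

Independent Poisson processes superpose: combined rate λ = 1.3 + 1.4 = 2.7 per day.
Over the interval, μ = 2.7 × 4 = 10.8 (4 days).
P(N ≥ 10) = 1 − P(N ≤ 9) ≈ 0.6374.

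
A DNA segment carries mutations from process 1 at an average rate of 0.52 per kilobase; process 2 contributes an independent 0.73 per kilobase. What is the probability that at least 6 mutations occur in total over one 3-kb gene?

Independent Poisson processes superpose: combined rate λ = 0.52 + 0.73 = 1.25 per kilobase.
Over the interval, μ = 1.25 × 3 = 3.75 (a 3-kb gene = 3 kilobases).
P(N ≥ 6) = 1 − P(N ≤ 5) ≈ 0.1771.

0.1771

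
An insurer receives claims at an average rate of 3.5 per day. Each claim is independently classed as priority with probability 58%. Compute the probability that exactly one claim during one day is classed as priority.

Thinning: the claims that are classed as priority themselves form a Poisson process with rate 0.58 × 3.5 = 2.03 per day.
So μ = 2.03.
P(N = 1) = e^(−2.03) · 2.03^1/1! ≈ 0.2666.

0.2666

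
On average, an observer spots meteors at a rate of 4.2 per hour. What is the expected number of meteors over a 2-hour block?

E[N] = λt = 4.2 × 2 = 8.4 (a 2-hour block = 2 hours).

8.4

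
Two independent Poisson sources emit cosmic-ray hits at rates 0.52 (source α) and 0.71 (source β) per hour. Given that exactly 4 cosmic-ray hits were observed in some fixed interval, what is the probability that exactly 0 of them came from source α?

Given the total, each event is independently from source α with probability p = λ_α/(λ_α+λ_β) = 0.52/1.23 ≈ 0.4228.
So K ~ Binomial(4, 0.52/1.23): P(K = 0) = C(4,0) · (0.52/1.23)^0 · (0.71/1.23)^4 ≈ 0.1110.

0.1110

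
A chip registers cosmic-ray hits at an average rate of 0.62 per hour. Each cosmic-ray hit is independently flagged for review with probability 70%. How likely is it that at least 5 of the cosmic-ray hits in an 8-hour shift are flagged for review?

0.2693

Thinning: the cosmic-ray hits that are flagged for review themselves form a Poisson process with rate 0.7 × 0.62 = 0.434 per hour.
Over the interval, μ = 0.434 × 8 = 3.472 (an 8-hour shift = 8 hours).
P(N ≥ 5) = 1 − P(N ≤ 4) ≈ 0.2693.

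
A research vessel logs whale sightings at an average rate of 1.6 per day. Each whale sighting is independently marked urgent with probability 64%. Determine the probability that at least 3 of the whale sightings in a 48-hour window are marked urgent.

0.3363

Thinning: the whale sightings that are marked urgent themselves form a Poisson process with rate 0.64 × 1.6 = 1.024 per day.
Over the interval, μ = 1.024 × 2 = 2.048 (a 48-hour window = 2 days).
P(N ≥ 3) = 1 − P(N ≤ 2) ≈ 0.3363.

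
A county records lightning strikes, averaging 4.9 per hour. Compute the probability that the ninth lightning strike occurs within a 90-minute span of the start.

Over the interval, μ = 4.9 × 1.5 = 7.35 (a 90-minute span = 1.5 hours).
The ninth arrival falls in the interval iff at least 9 events occur there: P(S_9 ≤ t) = P(N ≥ 9) = 1 − P(N ≤ 8) ≈ 0.3175.

0.3175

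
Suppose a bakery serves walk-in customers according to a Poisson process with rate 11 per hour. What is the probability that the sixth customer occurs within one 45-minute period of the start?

Over the interval, μ = 11 × 0.75 = 8.25 (a 45-minute period = 0.75 hours).
The sixth arrival falls in the interval iff at least 6 events occur there: P(S_6 ≤ t) = P(N ≥ 6) = 1 − P(N ≤ 5) ≈ 0.8306.

0.8306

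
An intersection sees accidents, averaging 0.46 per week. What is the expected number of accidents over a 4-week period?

E[N] = λt = 0.46 × 4 = 1.84 (a 4-week period = 4 weeks).

1.84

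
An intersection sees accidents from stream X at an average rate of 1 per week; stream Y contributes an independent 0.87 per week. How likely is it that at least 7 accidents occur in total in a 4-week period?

Independent Poisson processes superpose: combined rate λ = 1 + 0.87 = 1.87 per week.
Over the interval, μ = 1.87 × 4 = 7.48 (a 4-week period = 4 weeks).
P(N ≥ 7) = 1 − P(N ≤ 6) ≈ 0.6191.

0.6191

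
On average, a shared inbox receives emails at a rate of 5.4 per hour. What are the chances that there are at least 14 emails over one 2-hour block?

Over the interval, μ = 5.4 × 2 = 10.8 (a 2-hour block = 2 hours).
P(N ≥ 14) = 1 − P(N ≤ 13) = 1 − Σ_{j=0}^{13} e^(−μ) μ^j/j! ≈ 0.2005.

0.2005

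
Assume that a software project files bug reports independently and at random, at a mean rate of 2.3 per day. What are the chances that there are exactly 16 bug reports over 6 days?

Over the interval, μ = 2.3 × 6 = 13.8 (6 days).
P(N = 16) = e^(−μ) μ^16/16! = e^(−13.8) · 13.8^16/20922789888000 ≈ 0.0840.

0.0840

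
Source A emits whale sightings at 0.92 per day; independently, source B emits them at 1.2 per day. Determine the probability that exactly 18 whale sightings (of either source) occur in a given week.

Independent Poisson processes superpose: combined rate λ = 0.92 + 1.2 = 2.12 per day.
Over the interval, μ = 2.12 × 7 = 14.84 (a week = 7 days).
P(N = 18) = e^(−14.84) · 14.84^18/18! ≈ 0.0683.

0.0683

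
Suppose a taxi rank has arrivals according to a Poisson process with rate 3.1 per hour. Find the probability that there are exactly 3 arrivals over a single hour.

0.2237

With mean μ = 3.1 per hour,
P(N = 3) = e^(−μ) μ^3/3! = e^(−3.1) · 3.1^3/6 ≈ 0.2237.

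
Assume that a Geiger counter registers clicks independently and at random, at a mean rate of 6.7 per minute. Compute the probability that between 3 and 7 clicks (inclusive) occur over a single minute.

0.6062

With mean μ = 6.7 per minute,
P(3 ≤ N ≤ 7) = Σ_{j=3}^{7} e^(−6.7) · 6.7^j/j! ≈ 0.6062.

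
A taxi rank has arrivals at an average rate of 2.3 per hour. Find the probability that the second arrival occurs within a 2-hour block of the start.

0.9437

Over the interval, μ = 2.3 × 2 = 4.6 (a 2-hour block = 2 hours).
The second arrival falls in the interval iff at least 2 events occur there: P(S_2 ≤ t) = P(N ≥ 2) = 1 − P(N ≤ 1) ≈ 0.9437.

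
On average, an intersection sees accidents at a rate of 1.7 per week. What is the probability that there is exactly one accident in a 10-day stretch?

0.2141

Over the interval, μ = 1.7 × 10/7 ≈ 2.42857 (a 10-day stretch = 10/7 weeks).
P(N = 1) = e^(−μ) μ^1/1! = e^(−2.42857) · 2.42857^1/1 ≈ 0.2141.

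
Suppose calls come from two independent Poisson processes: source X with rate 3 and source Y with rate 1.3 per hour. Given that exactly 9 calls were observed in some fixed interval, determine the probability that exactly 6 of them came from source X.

Given the total, each event is independently from source X with probability p = λ_X/(λ_X+λ_Y) = 3/4.3 ≈ 0.6977.
So K ~ Binomial(9, 3/4.3): P(K = 6) = C(9,6) · (3/4.3)^6 · (1.3/4.3)^3 ≈ 0.2677.

0.2677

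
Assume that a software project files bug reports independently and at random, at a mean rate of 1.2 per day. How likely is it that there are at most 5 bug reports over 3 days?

Over the interval, μ = 1.2 × 3 = 3.6 (3 days).
P(N ≤ 5) = Σ_{j=0}^{5} e^(−μ) μ^j/j! ≈ 0.8441.

0.8441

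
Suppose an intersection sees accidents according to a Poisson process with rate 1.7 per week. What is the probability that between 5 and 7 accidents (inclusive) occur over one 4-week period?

Over the interval, μ = 1.7 × 4 = 6.8 (a 4-week period = 4 weeks).
P(5 ≤ N ≤ 7) = Σ_{j=5}^{7} e^(−6.8) · 6.8^j/j! ≈ 0.4365.

0.4365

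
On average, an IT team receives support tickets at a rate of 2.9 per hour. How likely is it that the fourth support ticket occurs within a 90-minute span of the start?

Over the interval, μ = 2.9 × 1.5 = 4.35 (a 90-minute span = 1.5 hours).
The fourth arrival falls in the interval iff at least 4 events occur there: P(S_4 ≤ t) = P(N ≥ 4) = 1 − P(N ≤ 3) ≈ 0.6318.

0.6318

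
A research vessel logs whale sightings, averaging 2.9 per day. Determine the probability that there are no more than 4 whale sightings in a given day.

With mean μ = 2.9 per day,
P(N ≤ 4) = Σ_{j=0}^{4} e^(−μ) μ^j/j! ≈ 0.8318.

0.8318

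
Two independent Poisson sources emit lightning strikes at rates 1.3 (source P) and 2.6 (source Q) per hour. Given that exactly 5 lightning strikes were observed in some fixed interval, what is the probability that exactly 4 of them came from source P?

0.0412

Given the total, each event is independently from source P with probability p = λ_P/(λ_P+λ_Q) = 1.3/3.9 ≈ 0.3333.
So K ~ Binomial(5, 1.3/3.9): P(K = 4) = C(5,4) · (1.3/3.9)^4 · (2.6/3.9)^1 ≈ 0.0412.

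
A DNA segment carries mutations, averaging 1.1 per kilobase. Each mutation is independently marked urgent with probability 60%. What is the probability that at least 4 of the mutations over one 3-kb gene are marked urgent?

Thinning: the mutations that are marked urgent themselves form a Poisson process with rate 0.6 × 1.1 = 0.66 per kilobase.
Over the interval, μ = 0.66 × 3 = 1.98 (a 3-kb gene = 3 kilobases).
P(N ≥ 4) = 1 − P(N ≤ 3) ≈ 0.1393.

0.1393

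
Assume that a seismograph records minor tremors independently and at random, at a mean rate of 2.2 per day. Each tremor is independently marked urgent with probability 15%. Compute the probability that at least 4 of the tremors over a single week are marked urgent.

Thinning: the tremors that are marked urgent themselves form a Poisson process with rate 0.15 × 2.2 = 0.33 per day.
Over the interval, μ = 0.33 × 7 = 2.31 (a week = 7 days).
P(N ≥ 4) = 1 − P(N ≤ 3) ≈ 0.2027.

0.2027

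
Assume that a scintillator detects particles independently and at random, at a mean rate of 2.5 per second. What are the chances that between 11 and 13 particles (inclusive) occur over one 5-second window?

Over the interval, μ = 2.5 × 5 = 12.5 (a 5-second window = 5 seconds).
P(11 ≤ N ≤ 13) = Σ_{j=11}^{13} e^(−12.5) · 12.5^j/j! ≈ 0.3308.

0.3308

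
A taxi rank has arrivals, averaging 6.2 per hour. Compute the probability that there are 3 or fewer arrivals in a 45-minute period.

Over the interval, μ = 6.2 × 0.75 = 4.65 (a 45-minute period = 0.75 hours).
P(N ≤ 3) = Σ_{j=0}^{3} e^(−μ) μ^j/j! ≈ 0.3176.

0.3176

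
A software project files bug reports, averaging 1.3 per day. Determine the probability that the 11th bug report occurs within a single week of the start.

0.3059

Over the interval, μ = 1.3 × 7 = 9.1 (a week = 7 days).
The 11th arrival falls in the interval iff at least 11 events occur there: P(S_11 ≤ t) = P(N ≥ 11) = 1 − P(N ≤ 10) ≈ 0.3059.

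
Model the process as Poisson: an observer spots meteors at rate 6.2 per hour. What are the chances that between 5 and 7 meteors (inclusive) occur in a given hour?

0.4568

With mean μ = 6.2 per hour,
P(5 ≤ N ≤ 7) = Σ_{j=5}^{7} e^(−6.2) · 6.2^j/j! ≈ 0.4568.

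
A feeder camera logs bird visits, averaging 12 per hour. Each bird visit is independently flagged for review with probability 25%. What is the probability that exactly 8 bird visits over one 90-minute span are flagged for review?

0.0463

Thinning: the bird visits that are flagged for review themselves form a Poisson process with rate 0.25 × 12 = 3 per hour.
Over the interval, μ = 3 × 1.5 = 4.5 (a 90-minute span = 1.5 hours).
P(N = 8) = e^(−4.5) · 4.5^8/8! ≈ 0.0463.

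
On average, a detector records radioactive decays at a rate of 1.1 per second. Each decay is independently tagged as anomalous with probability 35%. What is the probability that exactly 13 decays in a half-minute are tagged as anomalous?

0.1007

Thinning: the decays that are tagged as anomalous themselves form a Poisson process with rate 0.35 × 1.1 = 0.385 per second.
Over the interval, μ = 0.385 × 30 = 11.55 (a half-minute = 30 seconds).
P(N = 13) = e^(−11.55) · 11.55^13/13! ≈ 0.1007.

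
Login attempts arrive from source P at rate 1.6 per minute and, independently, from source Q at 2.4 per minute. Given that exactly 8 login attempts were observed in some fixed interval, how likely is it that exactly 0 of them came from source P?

Given the total, each event is independently from source P with probability p = λ_P/(λ_P+λ_Q) = 1.6/4 = 0.4000.
So K ~ Binomial(8, 1.6/4): P(K = 0) = C(8,0) · (1.6/4)^0 · (2.4/4)^8 ≈ 0.0168.

0.0168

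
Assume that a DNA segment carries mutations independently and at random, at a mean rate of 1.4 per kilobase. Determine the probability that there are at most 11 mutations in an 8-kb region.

Over the interval, μ = 1.4 × 8 = 11.2 (an 8-kb region = 8 kilobases).
P(N ≤ 11) = Σ_{j=0}^{11} e^(−μ) μ^j/j! ≈ 0.5554.

0.5554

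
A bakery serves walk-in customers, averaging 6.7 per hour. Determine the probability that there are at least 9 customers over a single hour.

With mean μ = 6.7 per hour,
P(N ≥ 9) = 1 − P(N ≤ 8) = 1 − Σ_{j=0}^{8} e^(−μ) μ^j/j! ≈ 0.2327.

0.2327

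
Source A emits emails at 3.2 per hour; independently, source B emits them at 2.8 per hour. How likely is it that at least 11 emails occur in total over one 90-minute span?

0.2940

Independent Poisson processes superpose: combined rate λ = 3.2 + 2.8 = 6 per hour.
Over the interval, μ = 6 × 1.5 = 9 (a 90-minute span = 1.5 hours).
P(N ≥ 11) = 1 − P(N ≤ 10) ≈ 0.2940.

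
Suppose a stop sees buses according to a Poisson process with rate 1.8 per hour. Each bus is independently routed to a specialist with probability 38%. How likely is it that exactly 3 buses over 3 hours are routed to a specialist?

0.1850

Thinning: the buses that are routed to a specialist themselves form a Poisson process with rate 0.38 × 1.8 = 0.684 per hour.
Over the interval, μ = 0.684 × 3 = 2.052 (3 hours).
P(N = 3) = e^(−2.052) · 2.052^3/3! ≈ 0.1850.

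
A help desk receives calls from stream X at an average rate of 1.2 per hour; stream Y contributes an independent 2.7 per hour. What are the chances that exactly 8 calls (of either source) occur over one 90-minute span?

Independent Poisson processes superpose: combined rate λ = 1.2 + 2.7 = 3.9 per hour.
Over the interval, μ = 3.9 × 1.5 = 5.85 (a 90-minute span = 1.5 hours).
P(N = 8) = e^(−5.85) · 5.85^8/8! ≈ 0.0980.

0.0980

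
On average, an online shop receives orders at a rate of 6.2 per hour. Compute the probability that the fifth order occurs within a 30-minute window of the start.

Over the interval, μ = 6.2 × 0.5 = 3.1 (a 30-minute window = 0.5 hours).
The fifth arrival falls in the interval iff at least 5 events occur there: P(S_5 ≤ t) = P(N ≥ 5) = 1 − P(N ≤ 4) ≈ 0.2018.

0.2018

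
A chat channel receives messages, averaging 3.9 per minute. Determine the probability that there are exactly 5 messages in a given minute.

With mean μ = 3.9 per minute,
P(N = 5) = e^(−μ) μ^5/5! = e^(−3.9) · 3.9^5/120 ≈ 0.1522.

0.1522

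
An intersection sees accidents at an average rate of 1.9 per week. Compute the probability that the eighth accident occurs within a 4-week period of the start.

0.4900

Over the interval, μ = 1.9 × 4 = 7.6 (a 4-week period = 4 weeks).
The eighth arrival falls in the interval iff at least 8 events occur there: P(S_8 ≤ t) = P(N ≥ 8) = 1 − P(N ≤ 7) ≈ 0.4900.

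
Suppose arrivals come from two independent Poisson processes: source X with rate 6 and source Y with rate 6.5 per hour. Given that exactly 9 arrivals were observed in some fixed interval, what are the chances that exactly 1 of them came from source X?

0.0231

Given the total, each event is independently from source X with probability p = λ_X/(λ_X+λ_Y) = 6/12.5 = 0.4800.
So K ~ Binomial(9, 6/12.5): P(K = 1) = C(9,1) · (6/12.5)^1 · (6.5/12.5)^8 ≈ 0.0231.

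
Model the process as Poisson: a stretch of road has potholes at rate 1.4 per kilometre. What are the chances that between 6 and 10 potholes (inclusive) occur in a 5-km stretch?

0.6008

Over the interval, μ = 1.4 × 5 = 7 (a 5-km stretch = 5 kilometres).
P(6 ≤ N ≤ 10) = Σ_{j=6}^{10} e^(−7) · 7^j/j! ≈ 0.6008.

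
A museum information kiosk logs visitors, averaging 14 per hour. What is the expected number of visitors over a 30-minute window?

7

E[N] = λt = 14 × 0.5 = 7 (a 30-minute window = 0.5 hours).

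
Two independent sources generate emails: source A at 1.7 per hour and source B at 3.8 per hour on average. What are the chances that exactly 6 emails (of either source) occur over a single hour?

Independent Poisson processes superpose: combined rate λ = 1.7 + 3.8 = 5.5 per hour.
So μ = 5.5.
P(N = 6) = e^(−5.5) · 5.5^6/6! ≈ 0.1571.

0.1571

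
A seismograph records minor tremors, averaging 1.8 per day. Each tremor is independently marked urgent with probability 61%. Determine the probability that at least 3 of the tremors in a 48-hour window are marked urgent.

Thinning: the tremors that are marked urgent themselves form a Poisson process with rate 0.61 × 1.8 = 1.098 per day.
Over the interval, μ = 1.098 × 2 = 2.196 (a 48-hour window = 2 days).
P(N ≥ 3) = 1 − P(N ≤ 2) ≈ 0.3762.

0.3762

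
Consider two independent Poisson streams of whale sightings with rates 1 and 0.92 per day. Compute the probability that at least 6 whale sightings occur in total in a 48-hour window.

0.1904

Independent Poisson processes superpose: combined rate λ = 1 + 0.92 = 1.92 per day.
Over the interval, μ = 1.92 × 2 = 3.84 (a 48-hour window = 2 days).
P(N ≥ 6) = 1 − P(N ≤ 5) ≈ 0.1904.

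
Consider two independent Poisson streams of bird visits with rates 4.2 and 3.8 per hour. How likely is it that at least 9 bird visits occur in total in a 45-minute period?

Independent Poisson processes superpose: combined rate λ = 4.2 + 3.8 = 8 per hour.
Over the interval, μ = 8 × 0.75 = 6 (a 45-minute period = 0.75 hours).
P(N ≥ 9) = 1 − P(N ≤ 8) ≈ 0.1528.

0.1528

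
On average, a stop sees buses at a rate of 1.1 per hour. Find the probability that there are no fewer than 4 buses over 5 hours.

Over the interval, μ = 1.1 × 5 = 5.5 (5 hours).
P(N ≥ 4) = 1 − P(N ≤ 3) = 1 − Σ_{j=0}^{3} e^(−μ) μ^j/j! ≈ 0.7983.

0.7983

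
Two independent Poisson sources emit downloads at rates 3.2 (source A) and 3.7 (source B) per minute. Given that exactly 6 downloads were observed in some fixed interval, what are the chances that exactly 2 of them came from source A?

0.2667

Given the total, each event is independently from source A with probability p = λ_A/(λ_A+λ_B) = 3.2/6.9 ≈ 0.4638.
So K ~ Binomial(6, 3.2/6.9): P(K = 2) = C(6,2) · (3.2/6.9)^2 · (3.7/6.9)^4 ≈ 0.2667.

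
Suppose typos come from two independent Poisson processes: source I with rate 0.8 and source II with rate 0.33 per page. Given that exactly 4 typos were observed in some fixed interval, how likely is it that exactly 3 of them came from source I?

Given the total, each event is independently from source I with probability p = λ_I/(λ_I+λ_II) = 0.8/1.13 ≈ 0.7080.
So K ~ Binomial(4, 0.8/1.13): P(K = 3) = C(4,3) · (0.8/1.13)^3 · (0.33/1.13)^1 ≈ 0.4145.

0.4145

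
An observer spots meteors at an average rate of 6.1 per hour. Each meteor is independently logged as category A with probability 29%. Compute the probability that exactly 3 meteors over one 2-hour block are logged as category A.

0.2146

Thinning: the meteors that are logged as category A themselves form a Poisson process with rate 0.29 × 6.1 = 1.769 per hour.
Over the interval, μ = 1.769 × 2 = 3.538 (a 2-hour block = 2 hours).
P(N = 3) = e^(−3.538) · 3.538^3/3! ≈ 0.2146.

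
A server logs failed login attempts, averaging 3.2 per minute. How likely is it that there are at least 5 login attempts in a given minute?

With mean μ = 3.2 per minute,
P(N ≥ 5) = 1 − P(N ≤ 4) = 1 − Σ_{j=0}^{4} e^(−μ) μ^j/j! ≈ 0.2194.

0.2194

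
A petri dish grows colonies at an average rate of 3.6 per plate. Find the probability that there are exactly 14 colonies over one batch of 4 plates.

Over the interval, μ = 3.6 × 4 = 14.4 (a batch of 4 plates = 4 plates).
P(N = 14) = e^(−μ) μ^14/14! = e^(−14.4) · 14.4^14/87178291200 ≈ 0.1054.

0.1054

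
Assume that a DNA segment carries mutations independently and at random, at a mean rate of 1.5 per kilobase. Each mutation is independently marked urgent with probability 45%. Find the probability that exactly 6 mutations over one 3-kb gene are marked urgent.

0.0126

Thinning: the mutations that are marked urgent themselves form a Poisson process with rate 0.45 × 1.5 = 0.675 per kilobase.
Over the interval, μ = 0.675 × 3 = 2.025 (a 3-kb gene = 3 kilobases).
P(N = 6) = e^(−2.025) · 2.025^6/6! ≈ 0.0126.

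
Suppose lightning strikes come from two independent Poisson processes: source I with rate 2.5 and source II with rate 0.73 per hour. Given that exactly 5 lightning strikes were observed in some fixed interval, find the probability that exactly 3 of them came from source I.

Given the total, each event is independently from source I with probability p = λ_I/(λ_I+λ_II) = 2.5/3.23 ≈ 0.7740.
So K ~ Binomial(5, 2.5/3.23): P(K = 3) = C(5,3) · (2.5/3.23)^3 · (0.73/3.23)^2 ≈ 0.2368.

0.2368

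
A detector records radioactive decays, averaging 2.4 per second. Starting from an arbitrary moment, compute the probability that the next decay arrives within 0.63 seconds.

Inter-arrival times are exponential with rate λ = 2.4 per second.
P(T ≤ 0.63) = 1 − e^(−λt) = 1 − e^(−2.4 × 0.63) = 1 − e^(−1.512) ≈ 0.7795.

0.7795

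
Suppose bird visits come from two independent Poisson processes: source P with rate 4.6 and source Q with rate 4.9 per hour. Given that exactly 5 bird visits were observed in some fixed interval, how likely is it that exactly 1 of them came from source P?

0.1714

Given the total, each event is independently from source P with probability p = λ_P/(λ_P+λ_Q) = 4.6/9.5 ≈ 0.4842.
So K ~ Binomial(5, 4.6/9.5): P(K = 1) = C(5,1) · (4.6/9.5)^1 · (4.9/9.5)^4 ≈ 0.1714.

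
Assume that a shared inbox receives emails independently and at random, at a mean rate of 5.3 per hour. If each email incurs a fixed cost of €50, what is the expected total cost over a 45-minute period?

€198.75

E[N] = 5.3 × 0.75 = 3.975 (a 45-minute period = 0.75 hours); E[cost] = 3.975 × €50 = €198.75.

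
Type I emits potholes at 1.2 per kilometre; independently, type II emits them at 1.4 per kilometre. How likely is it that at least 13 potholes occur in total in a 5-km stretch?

0.5369

Independent Poisson processes superpose: combined rate λ = 1.2 + 1.4 = 2.6 per kilometre.
Over the interval, μ = 2.6 × 5 = 13 (a 5-km stretch = 5 kilometres).
P(N ≥ 13) = 1 − P(N ≤ 12) ≈ 0.5369.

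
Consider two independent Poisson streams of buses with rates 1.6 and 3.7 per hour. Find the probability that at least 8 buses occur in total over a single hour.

0.1665

Independent Poisson processes superpose: combined rate λ = 1.6 + 3.7 = 5.3 per hour.
So μ = 5.3.
P(N ≥ 8) = 1 − P(N ≤ 7) ≈ 0.1665.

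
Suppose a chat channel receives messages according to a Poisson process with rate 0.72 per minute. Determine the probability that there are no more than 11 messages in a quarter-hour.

Over the interval, μ = 0.72 × 15 = 10.8 (a quarter-hour = 15 minutes).
P(N ≤ 11) = Σ_{j=0}^{11} e^(−μ) μ^j/j! ≈ 0.6031.

0.6031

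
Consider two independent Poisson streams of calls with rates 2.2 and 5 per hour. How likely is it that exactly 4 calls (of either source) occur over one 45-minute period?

Independent Poisson processes superpose: combined rate λ = 2.2 + 5 = 7.2 per hour.
Over the interval, μ = 7.2 × 0.75 = 5.4 (a 45-minute period = 0.75 hours).
P(N = 4) = e^(−5.4) · 5.4^4/4! ≈ 0.1600.

0.1600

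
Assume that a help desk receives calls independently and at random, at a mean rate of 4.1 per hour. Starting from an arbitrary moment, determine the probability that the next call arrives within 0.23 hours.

Inter-arrival times are exponential with rate λ = 4.1 per hour.
P(T ≤ 0.23) = 1 − e^(−λt) = 1 − e^(−4.1 × 0.23) = 1 − e^(−0.943) ≈ 0.6105.

0.6105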